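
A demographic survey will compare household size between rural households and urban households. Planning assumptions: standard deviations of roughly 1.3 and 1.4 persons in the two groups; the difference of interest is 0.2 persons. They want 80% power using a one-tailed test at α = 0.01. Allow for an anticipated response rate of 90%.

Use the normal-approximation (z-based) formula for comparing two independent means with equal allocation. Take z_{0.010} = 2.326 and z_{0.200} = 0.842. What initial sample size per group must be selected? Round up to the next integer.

n = 1018 per group

n = (z_α + z_β)² · (σ₁² + σ₂²) / δ²
  = (2.326 + 0.842)² · (1.3² + 1.4² = 3.65) / 0.2²
  = 10.0362 · 3.65 / 0.04
  = 915.81
Adjust for 90% response: 915.81 / 0.90 = 1017.56.
Round up → n = 1018 per group.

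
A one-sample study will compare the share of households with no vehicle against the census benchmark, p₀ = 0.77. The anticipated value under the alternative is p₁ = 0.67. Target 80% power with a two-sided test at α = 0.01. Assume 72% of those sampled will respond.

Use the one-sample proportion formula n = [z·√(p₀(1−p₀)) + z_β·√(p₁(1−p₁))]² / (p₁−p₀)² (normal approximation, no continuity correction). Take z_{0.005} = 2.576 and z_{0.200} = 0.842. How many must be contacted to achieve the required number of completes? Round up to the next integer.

n = [z_{α/2}·√(p₀q₀) + z_β·√(p₁q₁)]² / (p₁ − p₀)²
  = [2.576·√(0.77·0.23) + 0.842·√(0.67·0.33)]² / (-0.10)²
  = [2.576·0.4208 + 0.842·0.4702]² / 0.0100
  = [1.4800]² / 0.0100
  = 219.04
Adjust for 72% response: 219.04 / 0.72 = 304.22.
Round up → n = 305.

n = 305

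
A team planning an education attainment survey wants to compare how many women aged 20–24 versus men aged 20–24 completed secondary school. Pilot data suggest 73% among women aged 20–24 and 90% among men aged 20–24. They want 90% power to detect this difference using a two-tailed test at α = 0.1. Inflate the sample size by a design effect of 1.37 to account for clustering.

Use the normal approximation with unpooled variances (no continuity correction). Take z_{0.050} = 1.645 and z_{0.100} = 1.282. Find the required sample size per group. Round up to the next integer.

n = 117 per group

n = (z_{α/2} + z_β)² · [p₁(1−p₁) + p₂(1−p₂)] / (p₁ − p₂)²
  = (1.645 + 1.282)² · (0.73·0.27 + 0.90·0.10) / (-0.17)²
  = (2.927)² · (0.1971 + 0.0900) / 0.0289
  = 8.5673 · 0.2871 / 0.0289
  = 85.11
Design effect: 1.37 × 85.11 = 116.60.
Round up → n = 117 per group.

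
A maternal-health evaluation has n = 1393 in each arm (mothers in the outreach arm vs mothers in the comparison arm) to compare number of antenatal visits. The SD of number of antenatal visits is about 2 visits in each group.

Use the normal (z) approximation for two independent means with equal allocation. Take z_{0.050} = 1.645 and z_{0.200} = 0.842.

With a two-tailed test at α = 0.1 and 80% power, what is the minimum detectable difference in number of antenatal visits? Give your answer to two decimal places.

Minimum detectable difference ≈ 0.19 visits

δ = (z_{α/2} + z_β) · √((σ₁²+σ₂²)/n)
  = (1.645 + 0.842) · √(8/1393)
  = 2.487 · √0.00574
  = 2.487 · 0.0758
  = 0.1885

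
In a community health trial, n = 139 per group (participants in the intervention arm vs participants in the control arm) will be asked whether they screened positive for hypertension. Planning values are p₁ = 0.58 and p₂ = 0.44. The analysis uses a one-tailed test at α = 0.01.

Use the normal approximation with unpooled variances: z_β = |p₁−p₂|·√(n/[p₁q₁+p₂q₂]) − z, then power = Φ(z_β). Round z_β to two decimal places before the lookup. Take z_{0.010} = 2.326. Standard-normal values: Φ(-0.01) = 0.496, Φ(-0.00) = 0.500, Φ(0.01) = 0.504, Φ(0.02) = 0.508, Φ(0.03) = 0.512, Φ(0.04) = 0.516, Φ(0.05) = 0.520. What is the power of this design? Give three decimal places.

Power ≈ 0.512

z_β = |p₁−p₂|·√(n/[p₁q₁+p₂q₂]) − z_α
    = 0.14 · √(139/0.4900) − 2.326
    = 0.14 · 16.8426 − 2.326
    = 2.3580 − 2.326 = 0.0320 → 0.03
Power = Φ(0.03) = 0.512.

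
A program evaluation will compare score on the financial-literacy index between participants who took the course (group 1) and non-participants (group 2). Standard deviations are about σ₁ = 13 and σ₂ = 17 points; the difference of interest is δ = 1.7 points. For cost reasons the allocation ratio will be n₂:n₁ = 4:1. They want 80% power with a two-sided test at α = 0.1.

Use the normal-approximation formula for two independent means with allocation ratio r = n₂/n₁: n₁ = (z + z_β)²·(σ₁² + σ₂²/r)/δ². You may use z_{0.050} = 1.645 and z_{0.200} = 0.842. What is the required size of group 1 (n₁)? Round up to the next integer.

n₁ = (z_{α/2} + z_β)² · (σ₁² + σ₂²/r) / δ²
   = (1.645 + 0.842)² · (13² + 17²/4) / 1.7²
   = 6.1852 · (169 + 72.25) / 2.89
   = 6.1852 · 241.25 / 2.89
   = 516.32
Round up → n₁ = 517; n₂ = r·n₁ = 4 × 517 = 2068.

n₁ = 517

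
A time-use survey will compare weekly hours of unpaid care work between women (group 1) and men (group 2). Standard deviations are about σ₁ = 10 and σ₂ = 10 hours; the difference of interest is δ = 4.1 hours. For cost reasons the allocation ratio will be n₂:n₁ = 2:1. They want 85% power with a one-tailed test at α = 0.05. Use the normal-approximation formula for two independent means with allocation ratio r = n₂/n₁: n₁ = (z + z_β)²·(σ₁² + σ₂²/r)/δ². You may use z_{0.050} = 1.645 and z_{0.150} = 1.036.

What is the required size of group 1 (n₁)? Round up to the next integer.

n₁ = (z_α + z_β)² · (σ₁² + σ₂²/r) / δ²
   = (1.645 + 1.036)² · (10² + 10²/2) / 4.1²
   = 7.1878 · (100 + 50) / 16.81
   = 7.1878 · 150 / 16.81
   = 64.14
Round up → n₁ = 65; n₂ = r·n₁ = 2 × 65 = 130.

n₁ = 65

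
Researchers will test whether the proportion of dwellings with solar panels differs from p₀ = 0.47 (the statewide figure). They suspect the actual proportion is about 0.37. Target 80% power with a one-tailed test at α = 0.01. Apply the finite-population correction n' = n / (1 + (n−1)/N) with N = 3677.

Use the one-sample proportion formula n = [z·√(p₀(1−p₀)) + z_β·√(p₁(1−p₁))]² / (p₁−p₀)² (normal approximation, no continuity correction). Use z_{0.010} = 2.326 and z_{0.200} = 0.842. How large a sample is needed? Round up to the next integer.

n = [z_α·√(p₀q₀) + z_β·√(p₁q₁)]² / (p₁ − p₀)²
  = [2.326·√(0.47·0.53) + 0.842·√(0.37·0.63)]² / (-0.10)²
  = [2.326·0.4991 + 0.842·0.4828]² / 0.0100
  = [1.5674]² / 0.0100
  = 245.68
Finite-population correction (N = 3677): 245.68 / (1 + (245.68 − 1)/3677) = 230.35.
Round up → n = 231.

n = 231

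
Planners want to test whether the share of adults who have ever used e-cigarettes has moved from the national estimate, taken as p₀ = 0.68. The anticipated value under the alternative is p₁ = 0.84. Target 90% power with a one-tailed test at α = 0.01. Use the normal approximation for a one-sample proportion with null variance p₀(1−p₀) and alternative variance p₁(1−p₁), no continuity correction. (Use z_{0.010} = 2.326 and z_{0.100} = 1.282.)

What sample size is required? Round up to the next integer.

n = [z_α·√(p₀q₀) + z_β·√(p₁q₁)]² / (p₁ − p₀)²
  = [2.326·√(0.68·0.32) + 1.282·√(0.84·0.16)]² / (0.16)²
  = [2.326·0.4665 + 1.282·0.3666]² / 0.0256
  = [1.5550]² / 0.0256
  = 94.46
Round up → n = 95.

n = 95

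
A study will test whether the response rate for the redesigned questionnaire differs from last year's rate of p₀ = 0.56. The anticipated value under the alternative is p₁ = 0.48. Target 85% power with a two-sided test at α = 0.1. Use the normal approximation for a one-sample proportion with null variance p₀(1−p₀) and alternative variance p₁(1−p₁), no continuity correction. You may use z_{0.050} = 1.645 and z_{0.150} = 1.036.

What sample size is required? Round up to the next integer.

n = [z_{α/2}·√(p₀q₀) + z_β·√(p₁q₁)]² / (p₁ − p₀)²
  = [1.645·√(0.56·0.44) + 1.036·√(0.48·0.52)]² / (-0.08)²
  = [1.645·0.4964 + 1.036·0.4996]² / 0.0064
  = [1.3341]² / 0.0064
  = 278.11
Round up → n = 279.

n = 279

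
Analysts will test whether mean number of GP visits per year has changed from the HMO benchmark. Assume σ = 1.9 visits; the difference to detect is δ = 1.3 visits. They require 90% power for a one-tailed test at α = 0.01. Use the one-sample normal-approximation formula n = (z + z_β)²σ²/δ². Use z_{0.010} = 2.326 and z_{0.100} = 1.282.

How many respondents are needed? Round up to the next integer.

n = (z_α + z_β)² · σ² / δ²
  = (2.326 + 1.282)² · 1.9² / 1.3²
  = 13.0177 · 3.61 / 1.69
  = 27.81
Round up → n = 28.

n = 28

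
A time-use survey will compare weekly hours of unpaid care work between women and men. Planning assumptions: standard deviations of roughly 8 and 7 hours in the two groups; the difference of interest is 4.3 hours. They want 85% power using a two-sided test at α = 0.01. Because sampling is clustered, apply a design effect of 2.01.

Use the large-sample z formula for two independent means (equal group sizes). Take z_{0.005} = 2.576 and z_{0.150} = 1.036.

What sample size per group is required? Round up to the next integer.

n = (z_{α/2} + z_β)² · (σ₁² + σ₂²) / δ²
  = (2.576 + 1.036)² · (8² + 7² = 113) / 4.3²
  = 13.0465 · 113 / 18.49
  = 79.73
Design effect: 2.01 × 79.73 = 160.26.
Round up → n = 161 per group.

n = 161 per group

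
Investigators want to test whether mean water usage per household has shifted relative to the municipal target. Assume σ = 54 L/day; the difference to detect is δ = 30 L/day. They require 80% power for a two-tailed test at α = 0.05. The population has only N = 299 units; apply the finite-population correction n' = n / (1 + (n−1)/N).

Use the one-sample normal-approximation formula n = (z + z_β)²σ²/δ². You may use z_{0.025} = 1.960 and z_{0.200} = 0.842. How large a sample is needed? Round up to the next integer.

n = 24

n = (z_{α/2} + z_β)² · σ² / δ²
  = (1.960 + 0.842)² · 54² / 30²
  = 7.8512 · 2916 / 900
  = 25.44
Finite-population correction (N = 299): 25.44 / (1 + (25.44 − 1)/299) = 23.52.
Round up → n = 24.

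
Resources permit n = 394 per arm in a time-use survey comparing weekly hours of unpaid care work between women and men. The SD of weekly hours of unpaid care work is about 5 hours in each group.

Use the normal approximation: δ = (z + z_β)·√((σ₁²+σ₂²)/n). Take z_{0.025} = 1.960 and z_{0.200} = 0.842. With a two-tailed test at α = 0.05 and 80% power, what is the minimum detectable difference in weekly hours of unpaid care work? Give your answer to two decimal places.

δ = (z_{α/2} + z_β) · √((σ₁²+σ₂²)/n)
  = (1.960 + 0.842) · √(50/394)
  = 2.802 · √0.1269
  = 2.802 · 0.3562
  = 0.9982

Minimum detectable difference ≈ 1.00 hours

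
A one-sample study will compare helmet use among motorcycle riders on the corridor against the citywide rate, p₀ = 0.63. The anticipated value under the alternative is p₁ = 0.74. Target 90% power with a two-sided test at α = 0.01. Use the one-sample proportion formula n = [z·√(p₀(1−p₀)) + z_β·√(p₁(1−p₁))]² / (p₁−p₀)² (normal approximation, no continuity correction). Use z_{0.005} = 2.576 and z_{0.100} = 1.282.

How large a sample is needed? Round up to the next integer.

n = [z_{α/2}·√(p₀q₀) + z_β·√(p₁q₁)]² / (p₁ − p₀)²
  = [2.576·√(0.63·0.37) + 1.282·√(0.74·0.26)]² / (0.11)²
  = [2.576·0.4828 + 1.282·0.4386]² / 0.0121
  = [1.8060]² / 0.0121
  = 269.57
Round up → n = 270.

n = 270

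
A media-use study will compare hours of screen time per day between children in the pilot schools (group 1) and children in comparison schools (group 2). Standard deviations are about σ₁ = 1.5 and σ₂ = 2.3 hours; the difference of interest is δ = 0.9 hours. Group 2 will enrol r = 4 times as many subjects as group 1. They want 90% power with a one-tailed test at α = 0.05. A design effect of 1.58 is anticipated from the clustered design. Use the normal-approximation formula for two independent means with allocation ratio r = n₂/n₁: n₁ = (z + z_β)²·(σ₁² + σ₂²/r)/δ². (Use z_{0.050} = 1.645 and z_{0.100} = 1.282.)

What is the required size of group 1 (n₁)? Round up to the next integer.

n₁ = 60

n₁ = (z_α + z_β)² · (σ₁² + σ₂²/r) / δ²
   = (1.645 + 1.282)² · (1.5² + 2.3²/4) / 0.9²
   = 8.5673 · (2.25 + 1.3225) / 0.81
   = 8.5673 · 3.5725 / 0.81
   = 37.79
Design effect: 1.58 × 37.79 = 59.70.
Round up → n₁ = 60; n₂ = r·n₁ = 4 × 60 = 240.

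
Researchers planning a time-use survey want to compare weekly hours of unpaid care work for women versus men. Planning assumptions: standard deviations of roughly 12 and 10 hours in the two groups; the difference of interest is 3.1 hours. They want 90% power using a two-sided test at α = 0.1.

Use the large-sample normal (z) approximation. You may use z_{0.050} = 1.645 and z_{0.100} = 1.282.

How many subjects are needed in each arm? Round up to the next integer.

n = 218 per group

n = (z_{α/2} + z_β)² · (σ₁² + σ₂²) / δ²
  = (1.645 + 1.282)² · (12² + 10² = 244) / 3.1²
  = 8.5673 · 244 / 9.61
  = 217.53
Round up → n = 218 per group.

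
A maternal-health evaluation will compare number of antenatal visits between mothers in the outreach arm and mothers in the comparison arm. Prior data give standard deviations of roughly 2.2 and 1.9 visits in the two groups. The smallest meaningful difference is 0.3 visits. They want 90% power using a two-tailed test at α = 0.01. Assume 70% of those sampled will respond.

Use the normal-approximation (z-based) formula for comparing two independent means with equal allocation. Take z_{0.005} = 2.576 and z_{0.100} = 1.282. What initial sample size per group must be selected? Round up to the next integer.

n = (z_{α/2} + z_β)² · (σ₁² + σ₂²) / δ²
  = (2.576 + 1.282)² · (2.2² + 1.9² = 8.45) / 0.3²
  = 14.8842 · 8.45 / 0.09
  = 1397.46
Adjust for 70% response: 1397.46 / 0.70 = 1996.37.
Round up → n = 1997 per group.

n = 1997 per group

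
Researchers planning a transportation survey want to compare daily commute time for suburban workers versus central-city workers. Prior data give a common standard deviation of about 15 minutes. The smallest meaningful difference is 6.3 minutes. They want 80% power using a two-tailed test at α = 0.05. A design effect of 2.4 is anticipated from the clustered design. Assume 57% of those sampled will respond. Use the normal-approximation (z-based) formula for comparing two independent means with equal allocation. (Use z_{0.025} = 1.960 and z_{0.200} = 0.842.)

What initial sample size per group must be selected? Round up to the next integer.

n = 375 per group

n = (z_{α/2} + z_β)² · (σ₁² + σ₂²) / δ²
  = (1.960 + 0.842)² · (2·15² = 450) / 6.3²
  = 7.8512 · 450 / 39.69
  = 89.02
Design effect: 2.4 × 89.02 = 213.64.
Adjust for 57% response: 213.64 / 0.57 = 374.80.
Round up → n = 375 per group.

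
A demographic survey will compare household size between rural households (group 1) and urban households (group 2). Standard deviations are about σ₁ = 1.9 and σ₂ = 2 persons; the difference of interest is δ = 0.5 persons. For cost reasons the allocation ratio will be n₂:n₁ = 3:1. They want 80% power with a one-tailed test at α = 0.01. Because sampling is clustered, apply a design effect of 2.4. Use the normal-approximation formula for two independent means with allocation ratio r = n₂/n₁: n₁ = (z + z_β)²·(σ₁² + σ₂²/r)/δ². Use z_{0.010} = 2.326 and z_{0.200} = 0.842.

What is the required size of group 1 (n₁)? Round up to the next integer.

n₁ = 477

n₁ = (z_α + z_β)² · (σ₁² + σ₂²/r) / δ²
   = (2.326 + 0.842)² · (1.9² + 2²/3) / 0.5²
   = 10.0362 · (3.61 + 1.3333) / 0.25
   = 10.0362 · 4.9433 / 0.25
   = 198.45
Design effect: 2.4 × 198.45 = 476.28.
Round up → n₁ = 477; n₂ = r·n₁ = 3 × 477 = 1431.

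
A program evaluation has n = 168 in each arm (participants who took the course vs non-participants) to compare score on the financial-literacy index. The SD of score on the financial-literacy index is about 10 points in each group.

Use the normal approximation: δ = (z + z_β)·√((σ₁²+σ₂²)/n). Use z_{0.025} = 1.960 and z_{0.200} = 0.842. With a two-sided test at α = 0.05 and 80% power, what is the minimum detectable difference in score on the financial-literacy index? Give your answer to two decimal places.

Minimum detectable difference ≈ 3.06 points

δ = (z_{α/2} + z_β) · √((σ₁²+σ₂²)/n)
  = (1.960 + 0.842) · √(200/168)
  = 2.802 · √1.1905
  = 2.802 · 1.0911
  = 3.0572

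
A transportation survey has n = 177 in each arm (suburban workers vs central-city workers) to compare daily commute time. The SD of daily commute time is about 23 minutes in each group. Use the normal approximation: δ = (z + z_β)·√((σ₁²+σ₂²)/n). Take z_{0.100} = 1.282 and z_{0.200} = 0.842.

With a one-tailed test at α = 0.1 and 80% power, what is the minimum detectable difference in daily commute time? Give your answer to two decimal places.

Minimum detectable difference ≈ 5.19 minutes

δ = (z_α + z_β) · √((σ₁²+σ₂²)/n)
  = (1.282 + 0.842) · √(1058/177)
  = 2.124 · √5.9774
  = 2.124 · 2.4449
  = 5.1929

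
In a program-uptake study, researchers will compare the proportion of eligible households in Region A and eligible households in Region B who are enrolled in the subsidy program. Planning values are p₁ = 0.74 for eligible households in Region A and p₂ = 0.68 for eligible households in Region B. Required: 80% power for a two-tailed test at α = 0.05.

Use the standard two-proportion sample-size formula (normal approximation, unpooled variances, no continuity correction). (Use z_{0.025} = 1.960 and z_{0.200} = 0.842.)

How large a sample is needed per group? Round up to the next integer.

n = 895 per group

n = (z_{α/2} + z_β)² · [p₁(1−p₁) + p₂(1−p₂)] / (p₁ − p₂)²
  = (1.960 + 0.842)² · (0.74·0.26 + 0.68·0.32) / (0.06)²
  = (2.802)² · (0.1924 + 0.2176) / 0.0036
  = 7.8512 · 0.4100 / 0.0036
  = 894.16
Round up → n = 895 per group.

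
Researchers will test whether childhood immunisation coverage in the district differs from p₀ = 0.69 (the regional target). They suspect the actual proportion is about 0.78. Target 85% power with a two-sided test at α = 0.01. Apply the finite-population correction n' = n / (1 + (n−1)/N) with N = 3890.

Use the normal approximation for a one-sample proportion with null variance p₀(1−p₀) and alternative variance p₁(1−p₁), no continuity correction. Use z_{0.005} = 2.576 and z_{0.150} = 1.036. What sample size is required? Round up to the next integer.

n = 300

n = [z_{α/2}·√(p₀q₀) + z_β·√(p₁q₁)]² / (p₁ − p₀)²
  = [2.576·√(0.69·0.31) + 1.036·√(0.78·0.22)]² / (0.09)²
  = [2.576·0.4625 + 1.036·0.4142]² / 0.0081
  = [1.6205]² / 0.0081
  = 324.22
Finite-population correction (N = 3890): 324.22 / (1 + (324.22 − 1)/3890) = 299.34.
Round up → n = 300.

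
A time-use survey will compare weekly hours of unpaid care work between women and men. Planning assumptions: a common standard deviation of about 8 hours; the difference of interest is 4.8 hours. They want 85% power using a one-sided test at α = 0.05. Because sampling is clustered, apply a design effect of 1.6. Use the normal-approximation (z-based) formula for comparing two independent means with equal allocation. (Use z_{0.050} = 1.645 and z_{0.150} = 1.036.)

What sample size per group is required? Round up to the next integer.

n = (z_α + z_β)² · (σ₁² + σ₂²) / δ²
  = (1.645 + 1.036)² · (2·8² = 128) / 4.8²
  = 7.1878 · 128 / 23.04
  = 39.93
Design effect: 1.6 × 39.93 = 63.89.
Round up → n = 64 per group.

n = 64 per group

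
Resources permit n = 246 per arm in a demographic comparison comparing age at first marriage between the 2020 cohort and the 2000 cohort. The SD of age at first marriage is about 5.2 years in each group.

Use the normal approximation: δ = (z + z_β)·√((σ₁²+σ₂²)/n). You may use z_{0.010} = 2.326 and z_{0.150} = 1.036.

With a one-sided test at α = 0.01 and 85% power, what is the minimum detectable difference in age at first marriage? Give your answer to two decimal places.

δ = (z_α + z_β) · √((σ₁²+σ₂²)/n)
  = (2.326 + 1.036) · √(54.08/246)
  = 3.362 · √0.21984
  = 3.362 · 0.4689
  = 1.5763

Minimum detectable difference ≈ 1.58 years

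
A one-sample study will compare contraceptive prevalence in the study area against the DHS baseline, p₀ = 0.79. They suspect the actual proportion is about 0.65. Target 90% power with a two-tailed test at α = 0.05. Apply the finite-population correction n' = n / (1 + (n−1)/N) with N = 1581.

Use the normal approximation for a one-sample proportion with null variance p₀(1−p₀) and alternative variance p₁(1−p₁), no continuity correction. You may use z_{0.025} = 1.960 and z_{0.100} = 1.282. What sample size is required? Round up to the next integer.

n = [z_{α/2}·√(p₀q₀) + z_β·√(p₁q₁)]² / (p₁ − p₀)²
  = [1.960·√(0.79·0.21) + 1.282·√(0.65·0.35)]² / (-0.14)²
  = [1.960·0.4073 + 1.282·0.4770]² / 0.0196
  = [1.4098]² / 0.0196
  = 101.40
Finite-population correction (N = 1581): 101.40 / (1 + (101.40 − 1)/1581) = 95.35.
Round up → n = 96.

n = 96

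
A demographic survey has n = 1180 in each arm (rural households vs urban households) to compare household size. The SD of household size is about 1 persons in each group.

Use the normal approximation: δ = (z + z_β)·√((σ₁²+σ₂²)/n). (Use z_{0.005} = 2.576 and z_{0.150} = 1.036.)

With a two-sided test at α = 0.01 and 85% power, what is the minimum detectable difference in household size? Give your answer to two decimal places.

Minimum detectable difference ≈ 0.15 persons

δ = (z_{α/2} + z_β) · √((σ₁²+σ₂²)/n)
  = (2.576 + 1.036) · √(2/1180)
  = 3.612 · √0.00169
  = 3.612 · 0.0412
  = 0.1487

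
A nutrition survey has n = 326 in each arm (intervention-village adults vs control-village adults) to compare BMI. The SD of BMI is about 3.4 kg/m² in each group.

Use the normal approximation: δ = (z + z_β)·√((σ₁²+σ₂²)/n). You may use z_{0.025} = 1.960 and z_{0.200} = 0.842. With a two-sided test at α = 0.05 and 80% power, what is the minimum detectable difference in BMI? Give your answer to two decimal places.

Minimum detectable difference ≈ 0.75 kg/m²

δ = (z_{α/2} + z_β) · √((σ₁²+σ₂²)/n)
  = (1.960 + 0.842) · √(23.12/326)
  = 2.802 · √0.07092
  = 2.802 · 0.2663
  = 0.7462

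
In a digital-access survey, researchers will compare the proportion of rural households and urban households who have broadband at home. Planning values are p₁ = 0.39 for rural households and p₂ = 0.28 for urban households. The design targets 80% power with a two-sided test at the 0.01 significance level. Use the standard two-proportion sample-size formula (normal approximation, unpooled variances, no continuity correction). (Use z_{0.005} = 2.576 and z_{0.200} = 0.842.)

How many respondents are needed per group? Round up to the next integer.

n = (z_{α/2} + z_β)² · [p₁(1−p₁) + p₂(1−p₂)] / (p₁ − p₂)²
  = (2.576 + 0.842)² · (0.39·0.61 + 0.28·0.72) / (0.11)²
  = (3.418)² · (0.2379 + 0.2016) / 0.0121
  = 11.6827 · 0.4395 / 0.0121
  = 424.34
Round up → n = 425 per group.

n = 425 per group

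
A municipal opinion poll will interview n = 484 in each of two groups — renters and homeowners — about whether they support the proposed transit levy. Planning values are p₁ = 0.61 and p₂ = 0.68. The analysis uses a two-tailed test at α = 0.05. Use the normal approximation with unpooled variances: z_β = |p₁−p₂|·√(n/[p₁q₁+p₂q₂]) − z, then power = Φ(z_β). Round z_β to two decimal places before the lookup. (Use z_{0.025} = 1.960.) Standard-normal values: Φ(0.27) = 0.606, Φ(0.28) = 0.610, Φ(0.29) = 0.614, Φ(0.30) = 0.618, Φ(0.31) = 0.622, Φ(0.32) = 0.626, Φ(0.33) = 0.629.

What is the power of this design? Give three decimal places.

Power ≈ 0.626

z_β = |p₁−p₂|·√(n/[p₁q₁+p₂q₂]) − z_{α/2}
    = 0.07 · √(484/0.4555) − 1.960
    = 0.07 · 32.5971 − 1.960
    = 2.2818 − 1.960 = 0.3218 → 0.32
Power = Φ(0.32) = 0.626.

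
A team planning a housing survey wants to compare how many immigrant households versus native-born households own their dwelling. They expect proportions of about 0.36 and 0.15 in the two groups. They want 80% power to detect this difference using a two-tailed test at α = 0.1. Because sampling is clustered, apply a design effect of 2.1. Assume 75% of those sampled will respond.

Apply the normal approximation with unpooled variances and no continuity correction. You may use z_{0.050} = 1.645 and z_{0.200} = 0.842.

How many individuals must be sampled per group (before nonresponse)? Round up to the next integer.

n = 141 per group

n = (z_{α/2} + z_β)² · [p₁(1−p₁) + p₂(1−p₂)] / (p₁ − p₂)²
  = (1.645 + 0.842)² · (0.36·0.64 + 0.15·0.85) / (0.21)²
  = (2.487)² · (0.2304 + 0.1275) / 0.0441
  = 6.1852 · 0.3579 / 0.0441
  = 50.20
Design effect: 2.1 × 50.20 = 105.41.
Adjust for 75% response: 105.41 / 0.75 = 140.55.
Round up → n = 141 per group.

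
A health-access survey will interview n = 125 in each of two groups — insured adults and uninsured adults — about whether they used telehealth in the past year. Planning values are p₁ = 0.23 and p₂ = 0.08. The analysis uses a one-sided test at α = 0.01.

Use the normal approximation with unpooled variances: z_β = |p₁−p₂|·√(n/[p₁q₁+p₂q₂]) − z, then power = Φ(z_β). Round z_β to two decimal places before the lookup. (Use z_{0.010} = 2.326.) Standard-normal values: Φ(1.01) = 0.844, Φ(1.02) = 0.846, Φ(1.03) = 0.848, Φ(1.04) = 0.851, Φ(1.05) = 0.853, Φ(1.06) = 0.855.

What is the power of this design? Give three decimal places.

z_β = |p₁−p₂|·√(n/[p₁q₁+p₂q₂]) − z_α
    = 0.15 · √(125/0.2507) − 2.326
    = 0.15 · 22.3294 − 2.326
    = 3.3494 − 2.326 = 1.0234 → 1.02
Power = Φ(1.02) = 0.846.

Power ≈ 0.846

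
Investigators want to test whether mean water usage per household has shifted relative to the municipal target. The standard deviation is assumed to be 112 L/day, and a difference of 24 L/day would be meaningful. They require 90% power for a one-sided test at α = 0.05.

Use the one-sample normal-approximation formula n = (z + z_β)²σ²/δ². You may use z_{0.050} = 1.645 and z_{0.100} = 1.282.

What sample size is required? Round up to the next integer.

n = (z_α + z_β)² · σ² / δ²
  = (1.645 + 1.282)² · 112² / 24²
  = 8.5673 · 12544 / 576
  = 186.58
Round up → n = 187.

n = 187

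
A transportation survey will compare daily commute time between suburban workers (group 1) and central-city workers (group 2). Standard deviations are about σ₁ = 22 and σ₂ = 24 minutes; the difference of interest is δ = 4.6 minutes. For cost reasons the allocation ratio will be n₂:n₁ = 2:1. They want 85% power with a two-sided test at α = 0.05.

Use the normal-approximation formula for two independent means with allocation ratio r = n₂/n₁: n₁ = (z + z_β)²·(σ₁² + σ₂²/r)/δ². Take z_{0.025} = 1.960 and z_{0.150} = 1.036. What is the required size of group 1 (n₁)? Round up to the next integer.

n₁ = 328

n₁ = (z_{α/2} + z_β)² · (σ₁² + σ₂²/r) / δ²
   = (1.960 + 1.036)² · (22² + 24²/2) / 4.6²
   = 8.9760 · (484 + 288) / 21.16
   = 8.9760 · 772 / 21.16
   = 327.48
Round up → n₁ = 328; n₂ = r·n₁ = 2 × 328 = 656.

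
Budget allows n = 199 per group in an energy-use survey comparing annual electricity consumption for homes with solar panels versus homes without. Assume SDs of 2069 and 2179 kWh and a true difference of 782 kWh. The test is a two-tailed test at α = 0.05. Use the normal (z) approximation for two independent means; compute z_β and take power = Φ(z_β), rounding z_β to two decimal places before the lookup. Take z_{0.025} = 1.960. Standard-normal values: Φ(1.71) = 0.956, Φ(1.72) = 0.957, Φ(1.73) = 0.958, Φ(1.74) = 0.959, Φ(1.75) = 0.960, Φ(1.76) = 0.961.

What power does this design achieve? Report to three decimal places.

Power ≈ 0.956

z_β = δ·√(n/(σ₁²+σ₂²)) − z_{α/2}
    = 782 · √(199/9028802) − 1.960
    = 782 · 0.00469 − 1.960
    = 3.6713 − 1.960 = 1.7113 → 1.71
Power = Φ(1.71) = 0.956.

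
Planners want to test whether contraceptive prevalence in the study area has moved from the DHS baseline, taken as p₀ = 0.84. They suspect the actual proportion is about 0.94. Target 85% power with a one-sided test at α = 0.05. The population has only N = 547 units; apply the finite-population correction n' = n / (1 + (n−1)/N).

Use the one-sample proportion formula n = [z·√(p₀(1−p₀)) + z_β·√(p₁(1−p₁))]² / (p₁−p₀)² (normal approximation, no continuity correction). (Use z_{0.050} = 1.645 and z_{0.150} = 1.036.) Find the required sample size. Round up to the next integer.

n = 64

n = [z_α·√(p₀q₀) + z_β·√(p₁q₁)]² / (p₁ − p₀)²
  = [1.645·√(0.84·0.16) + 1.036·√(0.94·0.06)]² / (0.10)²
  = [1.645·0.3666 + 1.036·0.2375]² / 0.0100
  = [0.8491]² / 0.0100
  = 72.10
Finite-population correction (N = 547): 72.10 / (1 + (72.10 − 1)/547) = 63.80.
Round up → n = 64.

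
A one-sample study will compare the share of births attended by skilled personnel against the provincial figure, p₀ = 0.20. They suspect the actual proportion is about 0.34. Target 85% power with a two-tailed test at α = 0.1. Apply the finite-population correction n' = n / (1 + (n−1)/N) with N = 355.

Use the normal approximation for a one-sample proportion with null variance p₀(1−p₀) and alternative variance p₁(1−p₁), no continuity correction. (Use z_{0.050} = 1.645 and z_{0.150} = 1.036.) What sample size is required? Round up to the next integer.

n = 57

n = [z_{α/2}·√(p₀q₀) + z_β·√(p₁q₁)]² / (p₁ − p₀)²
  = [1.645·√(0.20·0.80) + 1.036·√(0.34·0.66)]² / (0.14)²
  = [1.645·0.4000 + 1.036·0.4737]² / 0.0196
  = [1.1488]² / 0.0196
  = 67.33
Finite-population correction (N = 355): 67.33 / (1 + (67.33 − 1)/355) = 56.73.
Round up → n = 57.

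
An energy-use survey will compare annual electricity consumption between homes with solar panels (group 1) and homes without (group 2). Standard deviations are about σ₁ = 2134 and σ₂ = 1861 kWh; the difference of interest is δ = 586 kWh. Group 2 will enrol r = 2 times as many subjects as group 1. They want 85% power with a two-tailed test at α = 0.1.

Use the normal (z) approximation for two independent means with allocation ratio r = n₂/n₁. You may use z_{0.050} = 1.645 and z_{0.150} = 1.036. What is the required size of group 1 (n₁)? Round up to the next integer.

n₁ = 132

n₁ = (z_{α/2} + z_β)² · (σ₁² + σ₂²/r) / δ²
   = (1.645 + 1.036)² · (2134² + 1861²/2) / 586²
   = 7.1878 · (4553956 + 1731660.5) / 343396
   = 7.1878 · 6285616.5 / 343396
   = 131.57
Round up → n₁ = 132; n₂ = r·n₁ = 2 × 132 = 264.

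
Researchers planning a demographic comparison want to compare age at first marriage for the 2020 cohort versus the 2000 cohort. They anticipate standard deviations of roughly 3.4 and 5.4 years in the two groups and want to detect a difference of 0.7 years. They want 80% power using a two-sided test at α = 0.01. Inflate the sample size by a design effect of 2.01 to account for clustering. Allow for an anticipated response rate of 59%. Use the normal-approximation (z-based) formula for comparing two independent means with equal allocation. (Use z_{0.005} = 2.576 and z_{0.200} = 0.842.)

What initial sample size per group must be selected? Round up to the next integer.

n = 3308 per group

n = (z_{α/2} + z_β)² · (σ₁² + σ₂²) / δ²
  = (2.576 + 0.842)² · (3.4² + 5.4² = 40.72) / 0.7²
  = 11.6827 · 40.72 / 0.49
  = 970.86
Design effect: 2.01 × 970.86 = 1951.42.
Adjust for 59% response: 1951.42 / 0.59 = 3307.50.
Round up → n = 3308 per group.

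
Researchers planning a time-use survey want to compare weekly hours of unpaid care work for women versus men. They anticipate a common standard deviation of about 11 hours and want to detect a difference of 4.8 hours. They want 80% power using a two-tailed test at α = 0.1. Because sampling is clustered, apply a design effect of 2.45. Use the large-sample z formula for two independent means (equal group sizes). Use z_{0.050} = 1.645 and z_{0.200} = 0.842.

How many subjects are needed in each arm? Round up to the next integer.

n = 160 per group

n = (z_{α/2} + z_β)² · (σ₁² + σ₂²) / δ²
  = (1.645 + 0.842)² · (2·11² = 242) / 4.8²
  = 6.1852 · 242 / 23.04
  = 64.97
Design effect: 2.45 × 64.97 = 159.17.
Round up → n = 160 per group.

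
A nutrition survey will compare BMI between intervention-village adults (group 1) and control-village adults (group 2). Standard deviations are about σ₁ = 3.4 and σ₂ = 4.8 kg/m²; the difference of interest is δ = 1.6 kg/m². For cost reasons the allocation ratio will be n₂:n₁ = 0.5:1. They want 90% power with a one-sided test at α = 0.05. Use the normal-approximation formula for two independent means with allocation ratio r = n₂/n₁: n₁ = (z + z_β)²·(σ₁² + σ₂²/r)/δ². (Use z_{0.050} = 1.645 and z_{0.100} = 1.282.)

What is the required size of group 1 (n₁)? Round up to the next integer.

n₁ = 193

n₁ = (z_α + z_β)² · (σ₁² + σ₂²/r) / δ²
   = (1.645 + 1.282)² · (3.4² + 4.8²/0.5) / 1.6²
   = 8.5673 · (11.56 + 46.08) / 2.56
   = 8.5673 · 57.64 / 2.56
   = 192.90
Round up → n₁ = 193; n₂ = r·n₁ = 0.5 × 193 = 97.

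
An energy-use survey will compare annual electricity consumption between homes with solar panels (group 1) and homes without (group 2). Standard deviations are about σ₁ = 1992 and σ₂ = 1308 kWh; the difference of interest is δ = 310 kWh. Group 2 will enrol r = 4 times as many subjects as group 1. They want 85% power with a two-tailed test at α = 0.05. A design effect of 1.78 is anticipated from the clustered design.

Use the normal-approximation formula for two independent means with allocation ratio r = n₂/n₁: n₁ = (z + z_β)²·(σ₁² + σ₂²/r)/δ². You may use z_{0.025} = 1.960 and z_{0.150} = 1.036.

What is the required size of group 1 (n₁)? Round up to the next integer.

n₁ = (z_{α/2} + z_β)² · (σ₁² + σ₂²/r) / δ²
   = (1.960 + 1.036)² · (1992² + 1308²/4) / 310²
   = 8.9760 · (3968064 + 427716) / 96100
   = 8.9760 · 4395780 / 96100
   = 410.58
Design effect: 1.78 × 410.58 = 730.83.
Round up → n₁ = 731; n₂ = r·n₁ = 4 × 731 = 2924.

n₁ = 731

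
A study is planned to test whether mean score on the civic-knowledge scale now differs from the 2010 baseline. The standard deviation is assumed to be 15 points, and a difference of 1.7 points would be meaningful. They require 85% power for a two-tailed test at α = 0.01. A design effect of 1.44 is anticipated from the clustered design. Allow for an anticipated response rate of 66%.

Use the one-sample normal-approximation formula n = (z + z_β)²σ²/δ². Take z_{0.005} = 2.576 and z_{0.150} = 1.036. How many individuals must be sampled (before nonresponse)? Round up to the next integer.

n = (z_{α/2} + z_β)² · σ² / δ²
  = (2.576 + 1.036)² · 15² / 1.7²
  = 13.0465 · 225 / 2.89
  = 1015.73
Design effect: 1.44 × 1015.73 = 1462.66.
Adjust for 66% response: 1462.66 / 0.66 = 2216.15.
Round up → n = 2217.

n = 2217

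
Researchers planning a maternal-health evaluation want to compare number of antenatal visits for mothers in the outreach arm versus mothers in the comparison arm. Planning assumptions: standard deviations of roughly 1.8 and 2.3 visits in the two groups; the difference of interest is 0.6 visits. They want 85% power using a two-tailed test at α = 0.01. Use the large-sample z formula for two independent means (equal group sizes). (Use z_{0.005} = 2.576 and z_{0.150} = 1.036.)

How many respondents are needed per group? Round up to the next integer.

n = 310 per group

n = (z_{α/2} + z_β)² · (σ₁² + σ₂²) / δ²
  = (2.576 + 1.036)² · (1.8² + 2.3² = 8.53) / 0.6²
  = 13.0465 · 8.53 / 0.36
  = 309.13
Round up → n = 310 per group.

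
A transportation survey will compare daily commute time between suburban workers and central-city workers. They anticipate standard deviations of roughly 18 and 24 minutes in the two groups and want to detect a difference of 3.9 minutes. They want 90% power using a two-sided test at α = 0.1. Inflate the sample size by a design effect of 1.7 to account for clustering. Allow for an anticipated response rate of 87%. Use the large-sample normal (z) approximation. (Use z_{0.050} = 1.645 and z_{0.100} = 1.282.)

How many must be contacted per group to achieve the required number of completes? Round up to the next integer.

n = (z_{α/2} + z_β)² · (σ₁² + σ₂²) / δ²
  = (1.645 + 1.282)² · (18² + 24² = 900) / 3.9²
  = 8.5673 · 900 / 15.21
  = 506.94
Design effect: 1.7 × 506.94 = 861.80.
Adjust for 87% response: 861.80 / 0.87 = 990.58.
Round up → n = 991 per group.

n = 991 per group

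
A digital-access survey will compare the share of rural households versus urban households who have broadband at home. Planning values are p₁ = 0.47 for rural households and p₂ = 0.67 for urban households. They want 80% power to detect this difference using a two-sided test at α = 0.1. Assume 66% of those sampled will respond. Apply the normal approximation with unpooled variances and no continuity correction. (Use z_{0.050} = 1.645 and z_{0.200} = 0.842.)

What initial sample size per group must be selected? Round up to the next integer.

n = (z_{α/2} + z_β)² · [p₁(1−p₁) + p₂(1−p₂)] / (p₁ − p₂)²
  = (1.645 + 0.842)² · (0.47·0.53 + 0.67·0.33) / (-0.20)²
  = (2.487)² · (0.2491 + 0.2211) / 0.0400
  = 6.1852 · 0.4702 / 0.0400
  = 72.71
Adjust for 66% response: 72.71 / 0.66 = 110.16.
Round up → n = 111 per group.

n = 111 per group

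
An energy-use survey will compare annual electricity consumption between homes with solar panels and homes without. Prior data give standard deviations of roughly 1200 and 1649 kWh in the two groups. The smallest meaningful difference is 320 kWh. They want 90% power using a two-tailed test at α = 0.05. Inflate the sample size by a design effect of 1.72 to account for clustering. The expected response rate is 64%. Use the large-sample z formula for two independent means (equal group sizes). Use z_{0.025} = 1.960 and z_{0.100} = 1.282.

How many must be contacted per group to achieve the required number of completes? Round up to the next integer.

n = (z_{α/2} + z_β)² · (σ₁² + σ₂²) / δ²
  = (1.960 + 1.282)² · (1200² + 1649² = 4159201) / 320²
  = 10.5106 · 4159201 / 102400
  = 426.91
Design effect: 1.72 × 426.91 = 734.28.
Adjust for 64% response: 734.28 / 0.64 = 1147.32.
Round up → n = 1148 per group.

n = 1148 per group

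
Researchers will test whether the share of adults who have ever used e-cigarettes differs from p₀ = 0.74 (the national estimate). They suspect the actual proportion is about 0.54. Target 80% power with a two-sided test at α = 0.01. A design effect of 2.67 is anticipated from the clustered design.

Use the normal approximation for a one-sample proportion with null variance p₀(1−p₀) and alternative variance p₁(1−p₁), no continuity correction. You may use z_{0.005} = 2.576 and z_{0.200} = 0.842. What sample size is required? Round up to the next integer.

n = 161

n = [z_{α/2}·√(p₀q₀) + z_β·√(p₁q₁)]² / (p₁ − p₀)²
  = [2.576·√(0.74·0.26) + 0.842·√(0.54·0.46)]² / (-0.20)²
  = [2.576·0.4386 + 0.842·0.4984]² / 0.0400
  = [1.5496]² / 0.0400
  = 60.03
Design effect: 2.67 × 60.03 = 160.28.
Round up → n = 161.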